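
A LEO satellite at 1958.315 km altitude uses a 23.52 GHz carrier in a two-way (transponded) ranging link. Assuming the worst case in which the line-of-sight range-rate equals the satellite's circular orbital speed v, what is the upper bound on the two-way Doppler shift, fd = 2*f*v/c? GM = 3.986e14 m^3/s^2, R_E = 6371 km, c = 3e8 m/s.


r = 8.329315e+06 m
v = sqrt(mu/r) = 6917.7363 m/s (worst-case radial velocity)
f = 23.52 GHz = 2.352e+10 Hz
fd = 2*f*v/c = 2*2.352e+10*6917.7363/3.0e+08
fd = 1.0847011e+06 Hz

1.0847e+06 Hz


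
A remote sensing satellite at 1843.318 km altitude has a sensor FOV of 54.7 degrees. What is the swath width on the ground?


FOV = 54.7 deg = 0.9546951 rad
swath = 2 * alt * tan(FOV/2) = 2 * 1843.318 * tan(0.4773476)
swath = 2 * 1843.318 * 0.5172441
swath = 1906.8908 km

1906.8908 km


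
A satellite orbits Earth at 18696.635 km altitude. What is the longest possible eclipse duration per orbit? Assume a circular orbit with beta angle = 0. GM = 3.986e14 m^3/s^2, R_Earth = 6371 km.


r = 25067.6350 km
T = 658.3093 min
Eclipse fraction = arcsin(R_E/r)/pi = arcsin(6371.0000/25067.6350)/pi
= arcsin(0.2541524)/pi = 0.08179649
Eclipse duration = 0.08179649 * 658.3093 = 53.8474 min

53.8474 minutes


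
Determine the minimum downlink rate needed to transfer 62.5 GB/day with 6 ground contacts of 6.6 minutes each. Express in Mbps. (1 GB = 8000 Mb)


total contact time = 6 * 6.6 * 60 = 2376.0000 s
data = 62.5 GB = 500000.0000 Mb
rate = 500000.0000 / 2376.0000 = 210.4377 Mbps

210.4377 Mbps


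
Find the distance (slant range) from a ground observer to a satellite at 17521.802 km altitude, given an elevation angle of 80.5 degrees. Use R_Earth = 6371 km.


h = 17521.802 km, el = 80.5 deg
d = -R_E*sin(el) + sqrt((R_E*sin(el))^2 + 2*R_E*h + h^2)
d = -6371.0000*sin(1.4050) + sqrt((6371.0000*0.9862856)^2 + 2*6371.0000*17521.802 + 17521.802^2)
d = 17586.0266 km

17586.0266 km


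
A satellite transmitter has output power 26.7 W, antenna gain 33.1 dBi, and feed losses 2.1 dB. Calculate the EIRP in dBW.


Pt = 26.7 W = 14.2651 dBW
EIRP = Pt_dBW + Gt - losses = 14.2651 + 33.1 - 2.1 = 45.2651 dBW

45.2651 dBW


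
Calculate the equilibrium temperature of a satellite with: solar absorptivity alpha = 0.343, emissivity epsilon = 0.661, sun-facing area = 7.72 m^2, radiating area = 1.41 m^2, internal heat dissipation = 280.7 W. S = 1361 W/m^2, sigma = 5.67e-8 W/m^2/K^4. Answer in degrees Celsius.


Numerator = alpha*S*A_sun + Q_int = 0.343*1361*7.72 + 280.7 = 3884.5736 W
Denominator = eps*sigma*A_rad = 0.661*5.67e-8*1.41 = 5.2844967e-08 W/K^4
T^4 = 7.3508865e+10 K^4
T = 520.6968 K = 247.5468 C

247.5468 degrees Celsius


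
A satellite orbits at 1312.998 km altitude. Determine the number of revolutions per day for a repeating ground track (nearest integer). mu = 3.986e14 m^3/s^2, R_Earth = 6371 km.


r = 7.683998e+06 m
T = 2*pi*sqrt(r^3/mu) = 6703.3529 s = 111.7225 min
revs/day = 1440 / 111.7225 = 12.8891
Rounded: 13 revolutions per day

13 revolutions per day


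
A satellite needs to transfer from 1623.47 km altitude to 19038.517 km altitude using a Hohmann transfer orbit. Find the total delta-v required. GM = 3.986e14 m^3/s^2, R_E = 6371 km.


r1 = 7994.4700 km = 7.99447e+06 m
r2 = 25409.5170 km = 2.5409517e+07 m
dv1 = sqrt(mu/r1)*(sqrt(2*r2/(r1+r2)) - 1) = 1648.2689 m/s
dv2 = sqrt(mu/r2)*(1 - sqrt(2*r1/(r1+r2))) = 1220.4934 m/s
total dv = |dv1| + |dv2| = 1648.2689 + 1220.4934 = 2868.7623 m/s = 2.8688 km/s

2.8688 km/s


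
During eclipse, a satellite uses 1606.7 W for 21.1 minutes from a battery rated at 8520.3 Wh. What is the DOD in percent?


E_used = P * t / 60 = 1606.7 * 21.1 / 60 = 565.0228 Wh
DOD = E_used / E_total * 100 = 565.0228 / 8520.3 * 100
DOD = 6.6315 %

6.6315 %


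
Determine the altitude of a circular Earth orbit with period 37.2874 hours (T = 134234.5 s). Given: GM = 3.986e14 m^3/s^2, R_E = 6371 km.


T = 134234.5 s
r = (mu*T^2/(4*pi^2))^(1/3) = (3.986e14 * 134234.5^2 / (4*pi^2))^(1/3)
r = 5.6663312e+07 m = 56663.3115 km
alt = r - R_E = 56663.3115 - 6371 = 50292.3115 km

50292.3115 km


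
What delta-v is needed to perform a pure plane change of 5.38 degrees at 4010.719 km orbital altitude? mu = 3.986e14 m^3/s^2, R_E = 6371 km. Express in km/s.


r = 10381.7190 km = 1.0381719e+07 m
V = sqrt(mu/r) = 6196.3225 m/s
di = 5.38 deg = 0.09389871 rad
dV = 2*V*sin(di/2) = 2*6196.3225*sin(0.04694936)
dV = 581.6130 m/s = 0.581613 km/s

0.5816 km/s


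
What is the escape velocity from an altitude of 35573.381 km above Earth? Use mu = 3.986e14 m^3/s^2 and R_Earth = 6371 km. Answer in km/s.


r = 6371.0 + 35573.381 = 41944.3810 km = 4.1944381e+07 m
v_esc = sqrt(2*mu/r) = sqrt(2*3.986e14 / 4.1944381e+07)
v_esc = 4359.6011 m/s = 4.3596 km/s

4.3596 km/s


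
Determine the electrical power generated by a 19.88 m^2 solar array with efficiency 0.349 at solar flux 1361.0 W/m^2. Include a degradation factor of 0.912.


P = area * eta * S * degradation
P = 19.88 * 0.349 * 1361.0 * 0.912
P = 8611.8166 W

8611.8166 W


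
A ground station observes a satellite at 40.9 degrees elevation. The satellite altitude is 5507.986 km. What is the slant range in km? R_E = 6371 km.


h = 5507.986 km, el = 40.9 deg
d = -R_E*sin(el) + sqrt((R_E*sin(el))^2 + 2*R_E*h + h^2)
d = -6371.0000*sin(0.7138397) + sqrt((6371.0000*0.6547408)^2 + 2*6371.0000*5507.986 + 5507.986^2)
d = 6687.7834 km

6687.7834 km


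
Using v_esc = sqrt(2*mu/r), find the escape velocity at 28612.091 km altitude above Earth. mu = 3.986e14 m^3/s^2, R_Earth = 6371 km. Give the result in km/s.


r = 6371.0 + 28612.091 = 34983.0910 km = 3.4983091e+07 m
v_esc = sqrt(2*mu/r) = sqrt(2*3.986e14 / 3.4983091e+07)
v_esc = 4773.6938 m/s = 4.7737 km/s

4.7737 km/s


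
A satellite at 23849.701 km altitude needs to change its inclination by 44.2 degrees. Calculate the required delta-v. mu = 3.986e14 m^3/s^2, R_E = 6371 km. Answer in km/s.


r = 30220.7010 km = 3.0220701e+07 m
V = sqrt(mu/r) = 3631.7536 m/s
di = 44.2 deg = 0.7714355 rad
dV = 2*V*sin(di/2) = 2*3631.7536*sin(0.3857178)
dV = 2732.7077 m/s = 2.7327 km/s

2.7327 km/s


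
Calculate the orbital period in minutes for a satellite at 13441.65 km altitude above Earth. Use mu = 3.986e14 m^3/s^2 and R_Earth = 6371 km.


r = 19812.6500 km = 1.981265e+07 m
T = 2*pi*sqrt(r^3/mu) = 2*pi*sqrt(7.7772794e+21 / 3.986e14)
T = 27753.9673 s = 462.5661 min

462.5661 minutes


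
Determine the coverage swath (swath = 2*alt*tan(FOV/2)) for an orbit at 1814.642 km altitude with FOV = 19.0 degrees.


FOV = 19.0 deg = 0.3316126 rad
swath = 2 * alt * tan(FOV/2) = 2 * 1814.642 * tan(0.1658063)
swath = 2 * 1814.642 * 0.1673426
swath = 607.3339 km

607.3339 km


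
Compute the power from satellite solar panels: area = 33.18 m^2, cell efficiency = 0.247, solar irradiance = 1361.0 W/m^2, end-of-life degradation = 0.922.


P = area * eta * S * degradation
P = 33.18 * 0.247 * 1361.0 * 0.922
P = 10284.0074 W

10284.0074 W


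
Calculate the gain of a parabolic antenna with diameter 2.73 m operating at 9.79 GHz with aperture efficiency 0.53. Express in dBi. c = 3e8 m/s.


lambda = c/f = 3e8 / 9.79e+09 = 0.03064351 m
G = eta*(pi*D/lambda)^2 = 0.53*(pi*2.73/0.03064351)^2
G = 41516.7915 (linear)
G = 10*log10(41516.7915) = 46.1822 dBi

46.1822 dBi


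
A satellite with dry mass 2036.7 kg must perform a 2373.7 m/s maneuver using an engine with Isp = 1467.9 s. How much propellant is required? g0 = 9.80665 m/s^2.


ve = Isp * g0 = 1467.9 * 9.80665 = 14395.181535 m/s
mass ratio = exp(dv/ve) = exp(2373.7/14395.181535) = 1.17926982
m_prop = m_dry * (mr - 1) = 2036.7 * (1.17926982 - 1)
m_prop = 365.1189 kg

365.1189 kg


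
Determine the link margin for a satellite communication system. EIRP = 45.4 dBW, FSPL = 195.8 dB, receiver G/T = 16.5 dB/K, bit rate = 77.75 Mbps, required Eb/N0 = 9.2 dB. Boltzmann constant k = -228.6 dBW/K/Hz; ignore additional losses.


C/N0 = EIRP - FSPL + G/T - k = 45.4 - 195.8 + 16.5 - (-228.6)
C/N0 = 94.7000 dB-Hz
R_b = 77.75 Mbps = 7.775e+07 bps -> 10*log10(R_b) = 78.9070 dB-Hz
Eb/N0 = C/N0 - 10*log10(R_b) = 94.7000 - 78.9070 = 15.7930 dB
Margin = Eb/N0 - Eb/N0_req = 15.7930 - 9.2 = 6.5930 dB (link closes)

6.5930 dB


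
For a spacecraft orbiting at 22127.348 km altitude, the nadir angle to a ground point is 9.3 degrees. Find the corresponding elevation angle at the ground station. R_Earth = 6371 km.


r = R_E + alt = 28498.3480 km
Law of sines in the satellite / Earth-center / ground-point triangle:
  sin(nadir)/R_E = sin(90 + el)/r  =>  cos(el) = (r/R_E)*sin(nadir)
cos(el) = (28498.3480 / 6371.0000) * sin(9.3 deg) = 0.7228758
el = arccos(0.7228758) = 43.7076 deg
(Earth-central angle = 90 - nadir - el = 36.9924 deg)

43.7076 degrees


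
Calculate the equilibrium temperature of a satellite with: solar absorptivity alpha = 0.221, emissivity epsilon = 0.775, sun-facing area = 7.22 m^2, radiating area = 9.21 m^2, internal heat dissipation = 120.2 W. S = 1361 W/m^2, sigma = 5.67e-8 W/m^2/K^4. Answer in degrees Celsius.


Numerator = alpha*S*A_sun + Q_int = 0.221*1361*7.22 + 120.2 = 2291.8388 W
Denominator = eps*sigma*A_rad = 0.775*5.67e-8*9.21 = 4.0471043e-07 W/K^4
T^4 = 5.6629103e+09 K^4
T = 274.3215 K = 1.1715 C

1.1715 degrees Celsius


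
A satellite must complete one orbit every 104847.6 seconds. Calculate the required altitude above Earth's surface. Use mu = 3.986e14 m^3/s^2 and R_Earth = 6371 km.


T = 104847.6 s
r = (mu*T^2/(4*pi^2))^(1/3) = (3.986e14 * 104847.6^2 / (4*pi^2))^(1/3)
r = 4.8057907e+07 m = 48057.9065 km
alt = r - R_E = 48057.9065 - 6371 = 41686.9065 km

41686.9065 km


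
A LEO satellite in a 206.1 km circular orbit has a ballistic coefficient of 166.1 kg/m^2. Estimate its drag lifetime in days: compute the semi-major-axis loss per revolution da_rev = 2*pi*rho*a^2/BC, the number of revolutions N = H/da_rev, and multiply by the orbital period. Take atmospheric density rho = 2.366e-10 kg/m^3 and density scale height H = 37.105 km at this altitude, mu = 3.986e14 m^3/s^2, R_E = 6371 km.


a = R_E + alt = 6577.1000 km = 6.5771e+06 m
da_rev = 2*pi*rho*a^2/BC = 2*pi*2.366e-10*(6.5771e+06)^2/166.1 = 387.163018 m per revolution
N = H/da_rev = 37105.0000 m / 387.163018 m = 95.8382 revolutions
P = 2*pi*sqrt(a^3/mu) = 5308.3908 s
lifetime = N*P = 95.8382 * 5308.3908 = 508746.5280 s = 5.8883 days

5.8883 days


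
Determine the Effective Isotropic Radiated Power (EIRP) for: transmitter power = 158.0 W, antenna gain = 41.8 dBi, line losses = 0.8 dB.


Pt = 158.0 W = 21.9866 dBW
EIRP = Pt_dBW + Gt - losses = 21.9866 + 41.8 - 0.8 = 62.9866 dBW

62.9866 dBW


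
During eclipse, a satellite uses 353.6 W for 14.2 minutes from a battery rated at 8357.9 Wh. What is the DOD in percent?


E_used = P * t / 60 = 353.6 * 14.2 / 60 = 83.6853 Wh
DOD = E_used / E_total * 100 = 83.6853 / 8357.9 * 100
DOD = 1.0013 %

1.0013 %


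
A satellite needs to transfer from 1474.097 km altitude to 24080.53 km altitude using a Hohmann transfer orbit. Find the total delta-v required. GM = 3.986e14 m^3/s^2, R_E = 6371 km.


r1 = 7845.0970 km = 7.845097e+06 m
r2 = 30451.5300 km = 3.045153e+07 m
dv1 = sqrt(mu/r1)*(sqrt(2*r2/(r1+r2)) - 1) = 1860.9167 m/s
dv2 = sqrt(mu/r2)*(1 - sqrt(2*r1/(r1+r2))) = 1302.1791 m/s
total dv = |dv1| + |dv2| = 1860.9167 + 1302.1791 = 3163.0958 m/s = 3.1631 km/s

3.1631 km/s


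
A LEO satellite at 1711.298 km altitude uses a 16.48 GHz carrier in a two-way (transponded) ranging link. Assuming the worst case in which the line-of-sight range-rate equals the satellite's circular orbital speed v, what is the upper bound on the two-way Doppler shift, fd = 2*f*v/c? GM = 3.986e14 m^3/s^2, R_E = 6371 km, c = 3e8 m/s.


r = 8.082298e+06 m
v = sqrt(mu/r) = 7022.6531 m/s (worst-case radial velocity)
f = 16.48 GHz = 1.648e+10 Hz
fd = 2*f*v/c = 2*1.648e+10*7022.6531/3.0e+08
fd = 771555.4902 Hz

771555.4902 Hz


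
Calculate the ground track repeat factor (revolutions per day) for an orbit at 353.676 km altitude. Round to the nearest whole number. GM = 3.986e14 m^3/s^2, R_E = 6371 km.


r = 6.724676e+06 m
T = 2*pi*sqrt(r^3/mu) = 5488.0526 s = 91.4675 min
revs/day = 1440 / 91.4675 = 15.7433
Rounded: 16 revolutions per day

16 revolutions per day


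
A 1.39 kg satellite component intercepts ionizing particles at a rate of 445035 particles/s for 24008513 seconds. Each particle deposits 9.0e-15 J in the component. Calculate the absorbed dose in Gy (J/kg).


Total energy deposited = rate * time * E_per
  = 445035 * 24008513 * 9.0e-15 = 0.09616166 J
Dose = E_total / mass = 0.09616166 / 1.39
Dose = 0.06918105 Gy

0.0692 Gy


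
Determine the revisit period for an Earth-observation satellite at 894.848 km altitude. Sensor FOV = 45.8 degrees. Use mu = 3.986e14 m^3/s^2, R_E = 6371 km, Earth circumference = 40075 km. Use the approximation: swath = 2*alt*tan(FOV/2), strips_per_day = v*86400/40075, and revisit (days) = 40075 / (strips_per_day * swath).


swath = 2*894.848*tan(0.3996804) = 755.9972 km
v = sqrt(mu/r) = 7406.7126 m/s = 7.4067 km/s
strips/day = v*86400/40075 = 7.4067*86400/40075 = 15.9686
coverage/day = strips * swath = 15.9686 * 755.9972 = 12072.1851 km
revisit = 40075 / 12072.1851 = 3.3196 days

3.3196 days


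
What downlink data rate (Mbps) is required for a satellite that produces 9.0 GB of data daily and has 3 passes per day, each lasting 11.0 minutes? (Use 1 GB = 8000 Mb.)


total contact time = 3 * 11.0 * 60 = 1980.0000 s
data = 9.0 GB = 72000.0000 Mb
rate = 72000.0000 / 1980.0000 = 36.3636 Mbps

36.3636 Mbps


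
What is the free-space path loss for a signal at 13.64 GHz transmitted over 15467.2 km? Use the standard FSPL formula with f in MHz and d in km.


f = 13.64 GHz = 13640.0000 MHz
d = 15467.2 km
FSPL = 32.44 + 20*log10(13640.0000) + 20*log10(15467.2)
FSPL = 32.44 + 82.6963 + 83.7882
FSPL = 198.9245 dB

198.9245 dB


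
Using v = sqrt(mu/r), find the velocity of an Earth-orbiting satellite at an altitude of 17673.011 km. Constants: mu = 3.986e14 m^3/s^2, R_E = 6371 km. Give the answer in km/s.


r = R_E + alt = 6371.0 + 17673.011 = 24044.0110 km = 2.4044011e+07 m
v = sqrt(mu/r) = sqrt(3.986e14 / 2.4044011e+07) = 4071.6008 m/s = 4.0716 km/s

4.0716 km/s


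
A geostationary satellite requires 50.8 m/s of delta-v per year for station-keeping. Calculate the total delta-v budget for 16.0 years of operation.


dV = rate * years = 50.8 * 16.0
dV = 812.8000 m/s

812.8000 m/s


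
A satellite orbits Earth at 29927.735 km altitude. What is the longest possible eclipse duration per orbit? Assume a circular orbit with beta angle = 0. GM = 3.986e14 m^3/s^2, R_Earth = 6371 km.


r = 36298.7350 km
T = 1147.0892 min
Eclipse fraction = arcsin(R_E/r)/pi = arcsin(6371.0000/36298.7350)/pi
= arcsin(0.1755158)/pi = 0.0561593
Eclipse duration = 0.0561593 * 1147.0892 = 64.4197 min

64.4197 minutes


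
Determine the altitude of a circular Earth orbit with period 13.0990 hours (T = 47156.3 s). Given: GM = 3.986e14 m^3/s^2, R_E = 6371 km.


T = 47156.3 s
r = (mu*T^2/(4*pi^2))^(1/3) = (3.986e14 * 47156.3^2 / (4*pi^2))^(1/3)
r = 2.8211034e+07 m = 28211.0338 km
alt = r - R_E = 28211.0338 - 6371 = 21840.0338 km

21840.0338 km


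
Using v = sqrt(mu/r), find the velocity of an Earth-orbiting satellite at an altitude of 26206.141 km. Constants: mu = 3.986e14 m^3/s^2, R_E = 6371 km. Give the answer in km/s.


r = R_E + alt = 6371.0 + 26206.141 = 32577.1410 km = 3.2577141e+07 m
v = sqrt(mu/r) = sqrt(3.986e14 / 3.2577141e+07) = 3497.9385 m/s = 3.4979 km/s

3.4979 km/s


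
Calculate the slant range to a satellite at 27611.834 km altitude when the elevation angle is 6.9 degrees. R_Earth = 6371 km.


h = 27611.834 km, el = 6.9 deg
d = -R_E*sin(el) + sqrt((R_E*sin(el))^2 + 2*R_E*h + h^2)
d = -6371.0000*sin(0.1204277) + sqrt((6371.0000*0.1201368)^2 + 2*6371.0000*27611.834 + 27611.834^2)
d = 32623.6661 km

32623.6661 km


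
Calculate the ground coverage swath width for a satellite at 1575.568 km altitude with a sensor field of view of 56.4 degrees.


FOV = 56.4 deg = 0.9843657 rad
swath = 2 * alt * tan(FOV/2) = 2 * 1575.568 * tan(0.4921828)
swath = 2 * 1575.568 * 0.5361953
swath = 1689.6243 km

1689.6243 km


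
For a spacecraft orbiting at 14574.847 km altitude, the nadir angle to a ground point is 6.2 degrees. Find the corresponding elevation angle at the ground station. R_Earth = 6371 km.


r = R_E + alt = 20945.8470 km
Law of sines in the satellite / Earth-center / ground-point triangle:
  sin(nadir)/R_E = sin(90 + el)/r  =>  cos(el) = (r/R_E)*sin(nadir)
cos(el) = (20945.8470 / 6371.0000) * sin(6.2 deg) = 0.355068
el = arccos(0.355068) = 69.2024 deg
(Earth-central angle = 90 - nadir - el = 14.5976 deg)

69.2024 degrees


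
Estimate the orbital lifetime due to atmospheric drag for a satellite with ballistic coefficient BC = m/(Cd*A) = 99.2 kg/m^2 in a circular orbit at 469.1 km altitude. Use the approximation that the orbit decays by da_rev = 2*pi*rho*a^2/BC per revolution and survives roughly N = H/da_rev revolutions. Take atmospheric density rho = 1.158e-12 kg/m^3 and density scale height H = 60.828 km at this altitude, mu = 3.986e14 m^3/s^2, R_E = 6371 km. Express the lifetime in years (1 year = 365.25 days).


a = R_E + alt = 6840.1000 km = 6.8401e+06 m
da_rev = 2*pi*rho*a^2/BC = 2*pi*1.158e-12*(6.8401e+06)^2/99.2 = 3.431639 m per revolution
N = H/da_rev = 60828.0000 m / 3.431639 m = 17725.6382 revolutions
P = 2*pi*sqrt(a^3/mu) = 5629.9547 s
lifetime = N*P = 17725.6382 * 5629.9547 = 9.9794539e+07 s = 1155.0294 days
years = 1155.0294 / 365.25 = 3.1623 years

3.1623 years


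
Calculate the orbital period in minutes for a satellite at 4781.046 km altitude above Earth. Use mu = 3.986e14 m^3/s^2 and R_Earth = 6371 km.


r = 11152.0460 km = 1.1152046e+07 m
T = 2*pi*sqrt(r^3/mu) = 2*pi*sqrt(1.3869591e+21 / 3.986e14)
T = 11720.4166 s = 195.3403 min

195.3403 minutes


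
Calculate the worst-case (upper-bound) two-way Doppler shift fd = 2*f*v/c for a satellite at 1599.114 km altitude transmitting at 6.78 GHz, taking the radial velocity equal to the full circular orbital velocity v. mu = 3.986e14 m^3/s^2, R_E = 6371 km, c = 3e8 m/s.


r = 7.970114e+06 m
v = sqrt(mu/r) = 7071.9044 m/s (worst-case radial velocity)
f = 6.78 GHz = 6.78e+09 Hz
fd = 2*f*v/c = 2*6.78e+09*7071.9044/3.0e+08
fd = 319650.0784 Hz

319650.0784 Hz


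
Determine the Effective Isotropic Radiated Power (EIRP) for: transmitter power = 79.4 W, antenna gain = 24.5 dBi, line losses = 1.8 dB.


Pt = 79.4 W = 18.9982 dBW
EIRP = Pt_dBW + Gt - losses = 18.9982 + 24.5 - 1.8 = 41.6982 dBW

41.6982 dBW


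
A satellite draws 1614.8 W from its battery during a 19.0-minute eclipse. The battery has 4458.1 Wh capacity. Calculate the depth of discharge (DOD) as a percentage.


E_used = P * t / 60 = 1614.8 * 19.0 / 60 = 511.3533 Wh
DOD = E_used / E_total * 100 = 511.3533 / 4458.1 * 100
DOD = 11.4702 %

11.4702 %


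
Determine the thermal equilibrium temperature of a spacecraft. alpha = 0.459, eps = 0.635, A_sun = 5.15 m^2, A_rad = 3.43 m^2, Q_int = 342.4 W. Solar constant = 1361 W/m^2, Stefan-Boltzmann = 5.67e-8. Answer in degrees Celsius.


Numerator = alpha*S*A_sun + Q_int = 0.459*1361*5.15 + 342.4 = 3559.5999 W
Denominator = eps*sigma*A_rad = 0.635*5.67e-8*3.43 = 1.2349543e-07 W/K^4
T^4 = 2.8823736e+10 K^4
T = 412.0383 K = 138.8883 C

138.8883 degrees Celsius


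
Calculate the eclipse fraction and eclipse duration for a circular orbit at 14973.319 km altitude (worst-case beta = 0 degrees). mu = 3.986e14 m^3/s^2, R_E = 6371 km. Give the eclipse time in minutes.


r = 21344.3190 km
T = 517.2297 min
Eclipse fraction = arcsin(R_E/r)/pi = arcsin(6371.0000/21344.3190)/pi
= arcsin(0.2984869)/pi = 0.09648193
Eclipse duration = 0.09648193 * 517.2297 = 49.9033 min

49.9033 minutes


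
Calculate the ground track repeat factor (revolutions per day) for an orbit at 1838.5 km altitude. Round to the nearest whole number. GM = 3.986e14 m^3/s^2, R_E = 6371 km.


r = 8.2095e+06 m
T = 2*pi*sqrt(r^3/mu) = 7402.6341 s = 123.3772 min
revs/day = 1440 / 123.3772 = 11.6715
Rounded: 12 revolutions per day

12 revolutions per day


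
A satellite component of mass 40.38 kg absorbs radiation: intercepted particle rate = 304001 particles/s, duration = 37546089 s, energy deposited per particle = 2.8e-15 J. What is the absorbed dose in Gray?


Total energy deposited = rate * time * E_per
  = 304001 * 37546089 * 2.8e-15 = 0.03195934 J
Dose = E_total / mass = 0.03195934 / 40.38
Dose = 7.9146449e-04 Gy

7.9146e-04 Gy


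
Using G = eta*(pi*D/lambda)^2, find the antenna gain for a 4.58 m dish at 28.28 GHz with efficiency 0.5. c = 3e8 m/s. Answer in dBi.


lambda = c/f = 3e8 / 2.828e+10 = 0.0106082 m
G = eta*(pi*D/lambda)^2 = 0.5*(pi*4.58/0.0106082)^2
G = 919849.9870 (linear)
G = 10*log10(919849.9870) = 59.6372 dBi

59.6372 dBi


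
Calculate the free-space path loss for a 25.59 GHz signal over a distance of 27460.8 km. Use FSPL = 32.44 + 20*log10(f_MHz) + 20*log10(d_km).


f = 25.59 GHz = 25590.0000 MHz
d = 27460.8 km
FSPL = 32.44 + 20*log10(25590.0000) + 20*log10(27460.8)
FSPL = 32.44 + 88.1614 + 88.7743
FSPL = 209.3757 dB

209.3757 dB


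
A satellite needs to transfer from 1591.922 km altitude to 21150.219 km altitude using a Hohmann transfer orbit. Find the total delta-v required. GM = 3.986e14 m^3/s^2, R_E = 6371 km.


r1 = 7962.9220 km = 7.962922e+06 m
r2 = 27521.2190 km = 2.7521219e+07 m
dv1 = sqrt(mu/r1)*(sqrt(2*r2/(r1+r2)) - 1) = 1736.6919 m/s
dv2 = sqrt(mu/r2)*(1 - sqrt(2*r1/(r1+r2))) = 1256.1208 m/s
total dv = |dv1| + |dv2| = 1736.6919 + 1256.1208 = 2992.8127 m/s = 2.9928 km/s

2.9928 km/s


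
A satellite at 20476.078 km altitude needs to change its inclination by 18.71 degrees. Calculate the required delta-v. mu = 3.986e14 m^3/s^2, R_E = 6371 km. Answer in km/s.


r = 26847.0780 km = 2.6847078e+07 m
V = sqrt(mu/r) = 3853.1874 m/s
di = 18.71 deg = 0.3265511 rad
dV = 2*V*sin(di/2) = 2*3853.1874*sin(0.1632756)
dV = 1252.6794 m/s = 1.2527 km/s

1.2527 km/s


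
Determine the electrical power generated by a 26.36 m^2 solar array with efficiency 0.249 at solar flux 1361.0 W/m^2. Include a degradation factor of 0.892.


P = area * eta * S * degradation
P = 26.36 * 0.249 * 1361.0 * 0.892
P = 7968.3377 W

7968.3377 W


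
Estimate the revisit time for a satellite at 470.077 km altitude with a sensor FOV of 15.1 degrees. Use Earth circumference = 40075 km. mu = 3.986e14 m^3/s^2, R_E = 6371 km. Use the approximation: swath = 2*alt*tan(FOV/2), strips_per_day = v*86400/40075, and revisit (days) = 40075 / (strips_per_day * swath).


swath = 2*470.077*tan(0.1317724) = 124.6084 km
v = sqrt(mu/r) = 7633.1959 m/s = 7.6332 km/s
strips/day = v*86400/40075 = 7.6332*86400/40075 = 16.4568
coverage/day = strips * swath = 16.4568 * 124.6084 = 2050.6609 km
revisit = 40075 / 2050.6609 = 19.5425 days

19.5425 days


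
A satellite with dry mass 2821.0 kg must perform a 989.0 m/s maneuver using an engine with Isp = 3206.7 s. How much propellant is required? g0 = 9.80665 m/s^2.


ve = Isp * g0 = 3206.7 * 9.80665 = 31446.984555 m/s
mass ratio = exp(dv/ve) = exp(989.0/31446.984555) = 1.03194953
m_prop = m_dry * (mr - 1) = 2821.0 * (1.03194953 - 1)
m_prop = 90.1296 kg

90.1296 kg


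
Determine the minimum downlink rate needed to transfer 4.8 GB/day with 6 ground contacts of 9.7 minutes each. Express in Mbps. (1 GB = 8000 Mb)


total contact time = 6 * 9.7 * 60 = 3492.0000 s
data = 4.8 GB = 38400.0000 Mb
rate = 38400.0000 / 3492.0000 = 10.9966 Mbps

10.9966 Mbps


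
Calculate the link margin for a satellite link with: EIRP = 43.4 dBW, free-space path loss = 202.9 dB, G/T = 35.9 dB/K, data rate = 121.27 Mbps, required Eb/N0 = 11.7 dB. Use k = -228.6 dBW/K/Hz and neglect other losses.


C/N0 = EIRP - FSPL + G/T - k = 43.4 - 202.9 + 35.9 - (-228.6)
C/N0 = 105.0000 dB-Hz
R_b = 121.27 Mbps = 1.2127e+08 bps -> 10*log10(R_b) = 80.8375 dB-Hz
Eb/N0 = C/N0 - 10*log10(R_b) = 105.0000 - 80.8375 = 24.1625 dB
Margin = Eb/N0 - Eb/N0_req = 24.1625 - 11.7 = 12.4625 dB (link closes)

12.4625 dB


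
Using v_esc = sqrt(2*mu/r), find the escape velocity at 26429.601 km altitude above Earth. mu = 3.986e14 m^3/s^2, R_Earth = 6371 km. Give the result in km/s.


r = 6371.0 + 26429.601 = 32800.6010 km = 3.2800601e+07 m
v_esc = sqrt(2*mu/r) = sqrt(2*3.986e14 / 3.2800601e+07)
v_esc = 4929.9526 m/s = 4.9300 km/s

4.9300 km/s


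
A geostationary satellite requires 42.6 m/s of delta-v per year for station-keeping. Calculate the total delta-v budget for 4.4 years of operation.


dV = rate * years = 42.6 * 4.4
dV = 187.4400 m/s

187.4400 m/s


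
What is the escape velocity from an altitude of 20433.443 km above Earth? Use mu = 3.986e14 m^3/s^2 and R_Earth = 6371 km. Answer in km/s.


r = 6371.0 + 20433.443 = 26804.4430 km = 2.6804443e+07 m
v_esc = sqrt(2*mu/r) = sqrt(2*3.986e14 / 2.6804443e+07)
v_esc = 5453.5620 m/s = 5.4536 km/s

5.4536 km/s


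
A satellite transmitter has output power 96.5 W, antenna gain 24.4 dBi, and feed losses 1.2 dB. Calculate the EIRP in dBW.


Pt = 96.5 W = 19.8453 dBW
EIRP = Pt_dBW + Gt - losses = 19.8453 + 24.4 - 1.2 = 43.0453 dBW

43.0453 dBW


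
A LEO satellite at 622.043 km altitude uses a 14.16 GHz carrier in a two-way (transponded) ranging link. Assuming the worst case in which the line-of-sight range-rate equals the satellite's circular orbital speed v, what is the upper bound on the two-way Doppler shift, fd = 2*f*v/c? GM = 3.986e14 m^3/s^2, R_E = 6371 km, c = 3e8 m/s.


r = 6.993043e+06 m
v = sqrt(mu/r) = 7549.8018 m/s (worst-case radial velocity)
f = 14.16 GHz = 1.416e+10 Hz
fd = 2*f*v/c = 2*1.416e+10*7549.8018/3.0e+08
fd = 712701.2855 Hz

712701.2855 Hz


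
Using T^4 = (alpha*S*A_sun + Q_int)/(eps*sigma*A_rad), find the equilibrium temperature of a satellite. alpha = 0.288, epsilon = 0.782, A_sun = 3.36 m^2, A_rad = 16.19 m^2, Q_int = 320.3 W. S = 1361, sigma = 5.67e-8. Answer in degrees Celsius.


Numerator = alpha*S*A_sun + Q_int = 0.288*1361*3.36 + 320.3 = 1637.3125 W
Denominator = eps*sigma*A_rad = 0.782*5.67e-8*16.19 = 7.1785489e-07 W/K^4
T^4 = 2.2808405e+09 K^4
T = 218.5364 K = -54.6136 C

-54.6136 degrees Celsius


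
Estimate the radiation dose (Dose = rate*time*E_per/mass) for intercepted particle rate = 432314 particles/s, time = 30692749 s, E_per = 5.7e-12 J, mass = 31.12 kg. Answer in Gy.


Total energy deposited = rate * time * E_per
  = 432314 * 30692749 * 5.7e-12 = 75.6328 J
Dose = E_total / mass = 75.6328 / 31.12
Dose = 2.4304 Gy

2.4304 Gy


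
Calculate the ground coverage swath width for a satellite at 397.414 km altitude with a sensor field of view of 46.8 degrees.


FOV = 46.8 deg = 0.8168141 rad
swath = 2 * alt * tan(FOV/2) = 2 * 397.414 * tan(0.408407)
swath = 2 * 397.414 * 0.4327386
swath = 343.9528 km

343.9528 km


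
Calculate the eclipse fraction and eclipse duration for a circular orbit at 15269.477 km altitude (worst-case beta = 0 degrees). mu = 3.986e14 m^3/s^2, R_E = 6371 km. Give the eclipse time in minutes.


r = 21640.4770 km
T = 528.0320 min
Eclipse fraction = arcsin(R_E/r)/pi = arcsin(6371.0000/21640.4770)/pi
= arcsin(0.294402)/pi = 0.09512046
Eclipse duration = 0.09512046 * 528.0320 = 50.2266 min

50.2266 minutes


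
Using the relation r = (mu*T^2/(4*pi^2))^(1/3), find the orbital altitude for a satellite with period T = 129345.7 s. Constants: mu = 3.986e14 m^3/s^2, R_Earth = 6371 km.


T = 129345.7 s
r = (mu*T^2/(4*pi^2))^(1/3) = (3.986e14 * 129345.7^2 / (4*pi^2))^(1/3)
r = 5.5279043e+07 m = 55279.0430 km
alt = r - R_E = 55279.0430 - 6371 = 48908.0430 km

48908.0430 km


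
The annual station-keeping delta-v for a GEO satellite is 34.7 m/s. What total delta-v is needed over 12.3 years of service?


dV = rate * years = 34.7 * 12.3
dV = 426.8100 m/s

426.8100 m/s


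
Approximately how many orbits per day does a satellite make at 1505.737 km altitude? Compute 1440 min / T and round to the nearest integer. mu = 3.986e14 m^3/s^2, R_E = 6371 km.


r = 7.876737e+06 m
T = 2*pi*sqrt(r^3/mu) = 6957.1399 s = 115.9523 min
revs/day = 1440 / 115.9523 = 12.4189
Rounded: 12 revolutions per day

12 revolutions per day


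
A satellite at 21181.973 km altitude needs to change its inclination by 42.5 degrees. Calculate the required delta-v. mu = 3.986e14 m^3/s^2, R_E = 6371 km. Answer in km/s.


r = 27552.9730 km = 2.7552973e+07 m
V = sqrt(mu/r) = 3803.5087 m/s
di = 42.5 deg = 0.7417649 rad
dV = 2*V*sin(di/2) = 2*3803.5087*sin(0.3708825)
dV = 2757.0725 m/s = 2.7571 km/s

2.7571 km/s


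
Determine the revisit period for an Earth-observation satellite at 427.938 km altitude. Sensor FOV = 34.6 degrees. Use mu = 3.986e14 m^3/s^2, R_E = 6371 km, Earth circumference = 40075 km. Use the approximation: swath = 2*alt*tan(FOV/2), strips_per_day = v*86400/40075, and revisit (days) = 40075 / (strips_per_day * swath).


swath = 2*427.938*tan(0.301942) = 266.5757 km
v = sqrt(mu/r) = 7656.8142 m/s = 7.6568 km/s
strips/day = v*86400/40075 = 7.6568*86400/40075 = 16.5078
coverage/day = strips * swath = 16.5078 * 266.5757 = 4400.5692 km
revisit = 40075 / 4400.5692 = 9.1068 days

9.1068 days


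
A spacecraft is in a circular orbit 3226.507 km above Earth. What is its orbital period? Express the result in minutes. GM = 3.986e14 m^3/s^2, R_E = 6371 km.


r = 9597.5070 km = 9.597507e+06 m
T = 2*pi*sqrt(r^3/mu) = 2*pi*sqrt(8.8404691e+20 / 3.986e14)
T = 9357.2639 s = 155.9544 min

155.9544 minutes


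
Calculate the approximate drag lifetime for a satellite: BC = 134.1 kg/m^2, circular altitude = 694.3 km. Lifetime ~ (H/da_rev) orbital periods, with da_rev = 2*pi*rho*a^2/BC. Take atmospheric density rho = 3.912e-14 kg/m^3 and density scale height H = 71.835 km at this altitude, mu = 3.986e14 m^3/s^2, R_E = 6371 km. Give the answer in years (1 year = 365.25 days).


a = R_E + alt = 7065.3000 km = 7.0653e+06 m
da_rev = 2*pi*rho*a^2/BC = 2*pi*3.912e-14*(7.0653e+06)^2/134.1 = 0.0914979051 m per revolution
N = H/da_rev = 71835.0000 m / 0.0914979051 m = 785099.9417 revolutions
P = 2*pi*sqrt(a^3/mu) = 5910.2674 s
lifetime = N*P = 785099.9417 * 5910.2674 = 4.6401506e+09 s = 53705.4469 days
years = 53705.4469 / 365.25 = 147.0375 years

147.0375 years


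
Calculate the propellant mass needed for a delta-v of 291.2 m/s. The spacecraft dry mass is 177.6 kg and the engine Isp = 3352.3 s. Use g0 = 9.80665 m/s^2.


ve = Isp * g0 = 3352.3 * 9.80665 = 32874.832795 m/s
mass ratio = exp(dv/ve) = exp(291.2/32874.832795) = 1.00889719
m_prop = m_dry * (mr - 1) = 177.6 * (1.00889719 - 1)
m_prop = 1.5801 kg

1.5801 kg


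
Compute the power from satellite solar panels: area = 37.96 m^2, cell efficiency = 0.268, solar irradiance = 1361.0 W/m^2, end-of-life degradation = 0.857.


P = area * eta * S * degradation
P = 37.96 * 0.268 * 1361.0 * 0.857
P = 11865.8798 W

11865.8798 W


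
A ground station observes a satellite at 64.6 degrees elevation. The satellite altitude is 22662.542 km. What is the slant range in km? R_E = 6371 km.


h = 22662.542 km, el = 64.6 deg
d = -R_E*sin(el) + sqrt((R_E*sin(el))^2 + 2*R_E*h + h^2)
d = -6371.0000*sin(1.1275) + sqrt((6371.0000*0.9033353)^2 + 2*6371.0000*22662.542 + 22662.542^2)
d = 23149.4986 km

23149.4986 km


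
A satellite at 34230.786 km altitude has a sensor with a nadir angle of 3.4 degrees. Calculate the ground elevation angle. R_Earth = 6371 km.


r = R_E + alt = 40601.7860 km
Law of sines in the satellite / Earth-center / ground-point triangle:
  sin(nadir)/R_E = sin(90 + el)/r  =>  cos(el) = (r/R_E)*sin(nadir)
cos(el) = (40601.7860 / 6371.0000) * sin(3.4 deg) = 0.377954
el = arccos(0.377954) = 67.7930 deg
(Earth-central angle = 90 - nadir - el = 18.8070 deg)

67.7930 degrees


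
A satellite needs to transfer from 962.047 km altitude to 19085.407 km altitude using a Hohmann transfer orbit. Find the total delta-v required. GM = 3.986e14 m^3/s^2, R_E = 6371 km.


r1 = 7333.0470 km = 7.333047e+06 m
r2 = 25456.4070 km = 2.5456407e+07 m
dv1 = sqrt(mu/r1)*(sqrt(2*r2/(r1+r2)) - 1) = 1814.2847 m/s
dv2 = sqrt(mu/r2)*(1 - sqrt(2*r1/(r1+r2))) = 1310.6079 m/s
total dv = |dv1| + |dv2| = 1814.2847 + 1310.6079 = 3124.8926 m/s = 3.1249 km/s

3.1249 km/s


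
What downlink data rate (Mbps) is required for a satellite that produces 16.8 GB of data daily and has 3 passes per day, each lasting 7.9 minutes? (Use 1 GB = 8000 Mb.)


total contact time = 3 * 7.9 * 60 = 1422.0000 s
data = 16.8 GB = 134400.0000 Mb
rate = 134400.0000 / 1422.0000 = 94.5148 Mbps

94.5148 Mbps


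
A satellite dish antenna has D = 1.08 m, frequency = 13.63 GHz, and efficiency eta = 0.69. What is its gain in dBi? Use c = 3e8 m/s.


lambda = c/f = 3e8 / 1.363e+10 = 0.02201027 m
G = eta*(pi*D/lambda)^2 = 0.69*(pi*1.08/0.02201027)^2
G = 16396.2884 (linear)
G = 10*log10(16396.2884) = 42.1475 dBi

42.1475 dBi


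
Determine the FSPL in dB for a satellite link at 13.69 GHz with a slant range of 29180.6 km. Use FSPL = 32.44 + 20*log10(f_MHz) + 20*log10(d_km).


f = 13.69 GHz = 13690.0000 MHz
d = 29180.6 km
FSPL = 32.44 + 20*log10(13690.0000) + 20*log10(29180.6)
FSPL = 32.44 + 82.7281 + 89.3019
FSPL = 204.4700 dB

204.4700 dB


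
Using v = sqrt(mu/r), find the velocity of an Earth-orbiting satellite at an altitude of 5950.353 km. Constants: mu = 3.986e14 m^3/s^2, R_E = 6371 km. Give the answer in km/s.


r = R_E + alt = 6371.0 + 5950.353 = 12321.3530 km = 1.2321353e+07 m
v = sqrt(mu/r) = sqrt(3.986e14 / 1.2321353e+07) = 5687.7362 m/s = 5.6877 km/s

5.6877 km/s


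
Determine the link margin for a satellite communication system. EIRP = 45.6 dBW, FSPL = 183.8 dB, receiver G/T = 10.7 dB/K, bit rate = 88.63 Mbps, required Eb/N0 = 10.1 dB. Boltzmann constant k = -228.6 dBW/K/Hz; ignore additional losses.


C/N0 = EIRP - FSPL + G/T - k = 45.6 - 183.8 + 10.7 - (-228.6)
C/N0 = 101.1000 dB-Hz
R_b = 88.63 Mbps = 8.863e+07 bps -> 10*log10(R_b) = 79.4758 dB-Hz
Eb/N0 = C/N0 - 10*log10(R_b) = 101.1000 - 79.4758 = 21.6242 dB
Margin = Eb/N0 - Eb/N0_req = 21.6242 - 10.1 = 11.5242 dB (link closes)

11.5242 dB


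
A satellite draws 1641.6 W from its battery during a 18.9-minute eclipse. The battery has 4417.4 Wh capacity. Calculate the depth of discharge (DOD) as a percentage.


E_used = P * t / 60 = 1641.6 * 18.9 / 60 = 517.1040 Wh
DOD = E_used / E_total * 100 = 517.1040 / 4417.4 * 100
DOD = 11.7061 %

11.7061 %


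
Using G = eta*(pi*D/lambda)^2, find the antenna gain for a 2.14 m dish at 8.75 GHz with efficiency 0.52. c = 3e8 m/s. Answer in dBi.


lambda = c/f = 3e8 / 8.75e+09 = 0.03428571 m
G = eta*(pi*D/lambda)^2 = 0.52*(pi*2.14/0.03428571)^2
G = 19994.2092 (linear)
G = 10*log10(19994.2092) = 43.0090 dBi

43.0090 dBi


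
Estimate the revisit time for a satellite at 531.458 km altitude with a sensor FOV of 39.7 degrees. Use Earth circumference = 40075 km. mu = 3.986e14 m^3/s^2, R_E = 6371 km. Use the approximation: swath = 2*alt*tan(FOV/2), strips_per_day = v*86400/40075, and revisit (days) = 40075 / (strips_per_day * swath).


swath = 2*531.458*tan(0.3464479) = 383.7214 km
v = sqrt(mu/r) = 7599.1805 m/s = 7.5992 km/s
strips/day = v*86400/40075 = 7.5992*86400/40075 = 16.3835
coverage/day = strips * swath = 16.3835 * 383.7214 = 6286.7043 km
revisit = 40075 / 6286.7043 = 6.3746 days

6.3746 days


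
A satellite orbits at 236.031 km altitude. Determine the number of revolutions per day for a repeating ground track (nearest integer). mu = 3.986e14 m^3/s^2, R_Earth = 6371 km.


r = 6.607031e+06 m
T = 2*pi*sqrt(r^3/mu) = 5344.6681 s = 89.0778 min
revs/day = 1440 / 89.0778 = 16.1656
Rounded: 16 revolutions per day

16 revolutions per day


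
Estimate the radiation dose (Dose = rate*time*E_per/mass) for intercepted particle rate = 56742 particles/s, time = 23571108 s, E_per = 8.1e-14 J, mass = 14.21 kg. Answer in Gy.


Total energy deposited = rate * time * E_per
  = 56742 * 23571108 * 8.1e-14 = 0.1083352 J
Dose = E_total / mass = 0.1083352 / 14.21
Dose = 0.007623872 Gy

0.0076 Gy


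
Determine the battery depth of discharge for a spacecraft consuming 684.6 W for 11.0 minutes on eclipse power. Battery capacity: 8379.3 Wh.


E_used = P * t / 60 = 684.6 * 11.0 / 60 = 125.5100 Wh
DOD = E_used / E_total * 100 = 125.5100 / 8379.3 * 100
DOD = 1.4979 %

1.4979 %


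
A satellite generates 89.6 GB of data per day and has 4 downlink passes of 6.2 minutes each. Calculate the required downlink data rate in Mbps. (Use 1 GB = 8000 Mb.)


total contact time = 4 * 6.2 * 60 = 1488.0000 s
data = 89.6 GB = 716800.0000 Mb
rate = 716800.0000 / 1488.0000 = 481.7204 Mbps

481.7204 Mbps


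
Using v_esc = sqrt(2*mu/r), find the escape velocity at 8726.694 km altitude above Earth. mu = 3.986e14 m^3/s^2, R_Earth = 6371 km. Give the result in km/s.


r = 6371.0 + 8726.694 = 15097.6940 km = 1.5097694e+07 m
v_esc = sqrt(2*mu/r) = sqrt(2*3.986e14 / 1.5097694e+07)
v_esc = 7266.5512 m/s = 7.2666 km/s

7.2666 km/s


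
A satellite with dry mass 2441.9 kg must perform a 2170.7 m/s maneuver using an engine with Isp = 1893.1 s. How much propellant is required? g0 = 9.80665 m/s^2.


ve = Isp * g0 = 1893.1 * 9.80665 = 18564.969115 m/s
mass ratio = exp(dv/ve) = exp(2170.7/18564.969115) = 1.12403458
m_prop = m_dry * (mr - 1) = 2441.9 * (1.12403458 - 1)
m_prop = 302.8800 kg

302.8800 kg


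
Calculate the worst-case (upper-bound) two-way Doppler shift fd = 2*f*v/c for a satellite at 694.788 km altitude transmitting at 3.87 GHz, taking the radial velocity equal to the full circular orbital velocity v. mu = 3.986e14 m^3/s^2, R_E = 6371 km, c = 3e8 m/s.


r = 7.065788e+06 m
v = sqrt(mu/r) = 7510.8372 m/s (worst-case radial velocity)
f = 3.87 GHz = 3.87e+09 Hz
fd = 2*f*v/c = 2*3.87e+09*7510.8372/3.0e+08
fd = 193779.5985 Hz

193779.5985 Hz


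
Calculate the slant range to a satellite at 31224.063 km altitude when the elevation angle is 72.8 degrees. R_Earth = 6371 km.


h = 31224.063 km, el = 72.8 deg
d = -R_E*sin(el) + sqrt((R_E*sin(el))^2 + 2*R_E*h + h^2)
d = -6371.0000*sin(1.2706) + sqrt((6371.0000*0.9552784)^2 + 2*6371.0000*31224.063 + 31224.063^2)
d = 31461.7507 km

31461.7507 km


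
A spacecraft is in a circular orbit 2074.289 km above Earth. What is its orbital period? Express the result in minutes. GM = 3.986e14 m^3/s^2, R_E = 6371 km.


r = 8445.2890 km = 8.445289e+06 m
T = 2*pi*sqrt(r^3/mu) = 2*pi*sqrt(6.0234256e+20 / 3.986e14)
T = 7723.8351 s = 128.7306 min

128.7306 minutes


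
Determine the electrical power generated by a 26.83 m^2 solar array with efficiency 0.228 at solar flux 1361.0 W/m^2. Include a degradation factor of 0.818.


P = area * eta * S * degradation
P = 26.83 * 0.228 * 1361.0 * 0.818
P = 6810.3111 W

6810.3111 W


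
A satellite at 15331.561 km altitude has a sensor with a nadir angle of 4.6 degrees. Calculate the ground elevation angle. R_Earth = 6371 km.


r = R_E + alt = 21702.5610 km
Law of sines in the satellite / Earth-center / ground-point triangle:
  sin(nadir)/R_E = sin(90 + el)/r  =>  cos(el) = (r/R_E)*sin(nadir)
cos(el) = (21702.5610 / 6371.0000) * sin(4.6 deg) = 0.2731945
el = arccos(0.2731945) = 74.1456 deg
(Earth-central angle = 90 - nadir - el = 11.2544 deg)

74.1456 degrees


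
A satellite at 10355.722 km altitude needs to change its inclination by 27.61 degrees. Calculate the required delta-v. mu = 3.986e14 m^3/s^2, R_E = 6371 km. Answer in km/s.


r = 16726.7220 km = 1.6726722e+07 m
V = sqrt(mu/r) = 4881.6117 m/s
di = 27.61 deg = 0.4818854 rad
dV = 2*V*sin(di/2) = 2*4881.6117*sin(0.2409427)
dV = 2329.6828 m/s = 2.3297 km/s

2.3297 km/s


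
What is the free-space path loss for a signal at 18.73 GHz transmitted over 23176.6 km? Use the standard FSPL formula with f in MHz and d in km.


f = 18.73 GHz = 18730.0000 MHz
d = 23176.6 km
FSPL = 32.44 + 20*log10(18730.0000) + 20*log10(23176.6)
FSPL = 32.44 + 85.4508 + 87.3010
FSPL = 205.1918 dB

205.1918 dB


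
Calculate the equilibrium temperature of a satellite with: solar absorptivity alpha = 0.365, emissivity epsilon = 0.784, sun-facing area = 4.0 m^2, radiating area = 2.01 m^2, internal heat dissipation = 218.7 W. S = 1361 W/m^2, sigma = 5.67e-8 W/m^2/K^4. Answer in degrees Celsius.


Numerator = alpha*S*A_sun + Q_int = 0.365*1361*4.0 + 218.7 = 2205.7600 W
Denominator = eps*sigma*A_rad = 0.784*5.67e-8*2.01 = 8.9350128e-08 W/K^4
T^4 = 2.4686702e+10 K^4
T = 396.3837 K = 123.2337 C

123.2337 degrees Celsius
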